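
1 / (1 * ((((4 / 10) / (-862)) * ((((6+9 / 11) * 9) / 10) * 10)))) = -4741 / 135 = -35.12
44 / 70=22 / 35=0.63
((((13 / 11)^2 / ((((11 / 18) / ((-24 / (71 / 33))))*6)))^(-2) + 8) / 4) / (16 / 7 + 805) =75138989863 / 30120779729664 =0.00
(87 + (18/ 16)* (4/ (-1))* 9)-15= 63/ 2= 31.50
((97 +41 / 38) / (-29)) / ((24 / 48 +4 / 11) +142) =-40997 / 1731793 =-0.02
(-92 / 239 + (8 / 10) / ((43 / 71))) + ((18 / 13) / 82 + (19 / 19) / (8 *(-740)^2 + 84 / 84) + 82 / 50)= 1555497482649271 / 599911379261025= 2.59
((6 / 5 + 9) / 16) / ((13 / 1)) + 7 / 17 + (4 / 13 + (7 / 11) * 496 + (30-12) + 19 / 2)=66882617 / 194480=343.90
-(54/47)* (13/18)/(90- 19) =-39/3337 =-0.01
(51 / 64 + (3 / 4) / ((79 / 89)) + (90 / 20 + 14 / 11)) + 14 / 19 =8613597 / 1056704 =8.15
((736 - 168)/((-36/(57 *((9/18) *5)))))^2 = 45495025/9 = 5055002.78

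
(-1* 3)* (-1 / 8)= 3 / 8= 0.38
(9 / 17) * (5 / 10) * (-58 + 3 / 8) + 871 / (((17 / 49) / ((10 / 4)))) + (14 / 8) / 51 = 300533 / 48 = 6261.10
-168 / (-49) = 24 / 7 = 3.43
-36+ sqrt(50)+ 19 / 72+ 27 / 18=-27.17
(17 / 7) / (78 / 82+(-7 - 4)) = -697 / 2884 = -0.24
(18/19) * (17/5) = 306/95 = 3.22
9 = 9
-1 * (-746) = 746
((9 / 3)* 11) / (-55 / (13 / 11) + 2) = -143 / 193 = -0.74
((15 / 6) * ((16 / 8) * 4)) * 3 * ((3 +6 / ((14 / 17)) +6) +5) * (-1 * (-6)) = 53640 / 7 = 7662.86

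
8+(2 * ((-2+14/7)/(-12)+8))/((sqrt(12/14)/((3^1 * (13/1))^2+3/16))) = 26297.12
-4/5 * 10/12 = -2/3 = -0.67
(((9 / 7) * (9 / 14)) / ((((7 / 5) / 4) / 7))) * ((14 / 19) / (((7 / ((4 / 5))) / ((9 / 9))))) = 1296 / 931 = 1.39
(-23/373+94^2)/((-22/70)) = -115353175/4103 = -28114.35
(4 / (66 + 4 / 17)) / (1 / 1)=34 / 563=0.06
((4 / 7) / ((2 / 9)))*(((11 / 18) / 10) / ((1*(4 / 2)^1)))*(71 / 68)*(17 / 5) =781 / 2800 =0.28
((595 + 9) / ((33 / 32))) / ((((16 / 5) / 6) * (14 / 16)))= 96640 / 77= 1255.06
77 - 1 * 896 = -819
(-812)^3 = -535387328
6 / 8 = 0.75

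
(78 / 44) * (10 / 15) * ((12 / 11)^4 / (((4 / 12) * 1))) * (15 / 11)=12130560 / 1771561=6.85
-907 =-907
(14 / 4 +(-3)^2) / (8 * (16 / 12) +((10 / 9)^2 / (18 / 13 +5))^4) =51073127580386025 / 43588114401929408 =1.17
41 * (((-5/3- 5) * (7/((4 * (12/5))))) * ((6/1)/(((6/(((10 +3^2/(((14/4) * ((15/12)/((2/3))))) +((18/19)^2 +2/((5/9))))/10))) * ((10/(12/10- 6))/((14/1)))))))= 57544648/27075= 2125.38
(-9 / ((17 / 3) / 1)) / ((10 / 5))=-27 / 34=-0.79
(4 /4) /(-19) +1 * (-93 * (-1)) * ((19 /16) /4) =33509 /1216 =27.56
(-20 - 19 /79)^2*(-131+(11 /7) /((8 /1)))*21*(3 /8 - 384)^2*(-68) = 8996394874835800575 /798848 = 11261710456602.26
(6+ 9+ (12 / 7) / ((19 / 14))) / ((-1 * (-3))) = 103 / 19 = 5.42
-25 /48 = -0.52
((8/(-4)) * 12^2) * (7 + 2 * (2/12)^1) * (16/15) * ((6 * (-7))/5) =473088/25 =18923.52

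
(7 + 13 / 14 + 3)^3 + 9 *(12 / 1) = 1413.24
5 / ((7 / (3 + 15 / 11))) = 3.12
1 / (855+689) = 1 / 1544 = 0.00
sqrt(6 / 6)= 1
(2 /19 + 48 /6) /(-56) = -11 /76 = -0.14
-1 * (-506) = 506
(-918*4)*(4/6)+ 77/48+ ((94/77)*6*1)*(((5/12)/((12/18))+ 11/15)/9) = -135566897/55440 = -2445.29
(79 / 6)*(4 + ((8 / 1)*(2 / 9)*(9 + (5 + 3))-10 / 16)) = 191101 / 432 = 442.36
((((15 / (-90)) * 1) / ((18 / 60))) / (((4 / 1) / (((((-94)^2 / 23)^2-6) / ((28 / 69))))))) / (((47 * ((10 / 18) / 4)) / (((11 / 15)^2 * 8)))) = -18893356724 / 567525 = -33290.79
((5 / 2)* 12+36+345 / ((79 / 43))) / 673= 0.38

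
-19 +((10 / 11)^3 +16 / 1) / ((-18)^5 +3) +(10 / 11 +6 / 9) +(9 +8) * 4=127198565099 / 2515011015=50.58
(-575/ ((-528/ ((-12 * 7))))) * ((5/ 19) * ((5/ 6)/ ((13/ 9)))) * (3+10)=-180.55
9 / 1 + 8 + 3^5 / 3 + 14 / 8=399 / 4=99.75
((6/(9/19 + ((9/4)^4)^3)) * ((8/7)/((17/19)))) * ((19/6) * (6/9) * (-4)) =-7364795170816/1915773451145631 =-0.00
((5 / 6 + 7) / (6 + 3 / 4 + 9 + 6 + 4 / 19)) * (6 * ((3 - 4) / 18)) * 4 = -7144 / 15021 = -0.48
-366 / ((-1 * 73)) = 366 / 73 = 5.01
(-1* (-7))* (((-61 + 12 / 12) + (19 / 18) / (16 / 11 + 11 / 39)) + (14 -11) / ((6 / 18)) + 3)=-1482901 / 4470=-331.75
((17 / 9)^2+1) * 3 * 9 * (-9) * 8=-8880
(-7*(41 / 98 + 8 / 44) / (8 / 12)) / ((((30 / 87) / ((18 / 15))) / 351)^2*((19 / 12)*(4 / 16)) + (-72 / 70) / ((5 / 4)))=542999623268700 / 70900453452433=7.66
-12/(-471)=4/157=0.03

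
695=695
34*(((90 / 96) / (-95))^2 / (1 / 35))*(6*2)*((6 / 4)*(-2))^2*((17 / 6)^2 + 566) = 331983225 / 46208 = 7184.54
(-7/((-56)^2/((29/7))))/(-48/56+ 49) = -29/150976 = -0.00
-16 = -16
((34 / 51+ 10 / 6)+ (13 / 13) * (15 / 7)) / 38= 47 / 399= 0.12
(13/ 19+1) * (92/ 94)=1472/ 893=1.65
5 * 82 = 410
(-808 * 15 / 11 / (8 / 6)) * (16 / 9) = -1469.09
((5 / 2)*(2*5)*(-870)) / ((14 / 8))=-12428.57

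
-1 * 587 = -587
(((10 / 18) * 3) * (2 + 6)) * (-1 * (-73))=2920 / 3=973.33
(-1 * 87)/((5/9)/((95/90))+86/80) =-66120/1217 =-54.33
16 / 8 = 2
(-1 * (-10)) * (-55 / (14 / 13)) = -3575 / 7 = -510.71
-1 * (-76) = 76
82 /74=41 /37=1.11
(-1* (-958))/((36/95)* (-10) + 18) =67.41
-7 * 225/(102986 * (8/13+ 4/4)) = -75/7922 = -0.01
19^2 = 361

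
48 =48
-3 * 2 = -6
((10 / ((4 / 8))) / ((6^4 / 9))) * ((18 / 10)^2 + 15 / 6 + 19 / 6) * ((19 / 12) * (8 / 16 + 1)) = 3173 / 1080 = 2.94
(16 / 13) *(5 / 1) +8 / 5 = 504 / 65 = 7.75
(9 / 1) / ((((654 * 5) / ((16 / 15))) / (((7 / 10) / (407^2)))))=28 / 2256967625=0.00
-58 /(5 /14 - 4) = 812 /51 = 15.92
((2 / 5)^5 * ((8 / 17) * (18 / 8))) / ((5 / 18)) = 10368 / 265625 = 0.04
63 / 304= 0.21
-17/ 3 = -5.67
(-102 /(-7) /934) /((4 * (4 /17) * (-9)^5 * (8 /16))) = -289 /514749816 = -0.00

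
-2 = -2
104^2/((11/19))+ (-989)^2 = 996803.18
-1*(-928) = 928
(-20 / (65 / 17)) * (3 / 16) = -0.98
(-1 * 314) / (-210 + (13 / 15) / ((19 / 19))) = 1.50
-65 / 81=-0.80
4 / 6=2 / 3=0.67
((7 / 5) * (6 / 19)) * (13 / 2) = 273 / 95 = 2.87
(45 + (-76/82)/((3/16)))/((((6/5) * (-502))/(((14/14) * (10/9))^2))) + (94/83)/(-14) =-0.16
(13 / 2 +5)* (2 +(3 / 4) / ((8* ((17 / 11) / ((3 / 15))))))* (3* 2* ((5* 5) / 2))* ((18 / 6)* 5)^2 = 424841625 / 1088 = 390479.43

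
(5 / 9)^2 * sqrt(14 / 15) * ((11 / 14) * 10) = 275 * sqrt(210) / 1701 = 2.34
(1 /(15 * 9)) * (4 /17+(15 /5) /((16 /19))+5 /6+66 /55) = 23791 /550800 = 0.04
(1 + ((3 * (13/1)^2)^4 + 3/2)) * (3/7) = 396445130421/14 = 28317509315.79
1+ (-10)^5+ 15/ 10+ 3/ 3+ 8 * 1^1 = -199977/ 2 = -99988.50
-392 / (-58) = 196 / 29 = 6.76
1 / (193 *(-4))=-1 / 772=-0.00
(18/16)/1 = 9/8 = 1.12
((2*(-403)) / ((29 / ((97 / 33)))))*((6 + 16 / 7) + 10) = -10007296 / 6699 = -1493.85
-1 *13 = -13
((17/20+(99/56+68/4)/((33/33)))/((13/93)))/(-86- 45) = -510849/476840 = -1.07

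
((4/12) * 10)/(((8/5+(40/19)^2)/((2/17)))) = 9025/138822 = 0.07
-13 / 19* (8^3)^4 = -893353197568 / 19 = -47018589345.68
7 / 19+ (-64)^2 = 77831 / 19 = 4096.37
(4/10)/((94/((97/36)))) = 97/8460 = 0.01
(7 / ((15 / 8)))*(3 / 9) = 56 / 45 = 1.24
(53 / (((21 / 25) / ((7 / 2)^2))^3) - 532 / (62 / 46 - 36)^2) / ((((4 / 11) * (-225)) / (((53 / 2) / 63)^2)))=-796437815055211087 / 2240505119462400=-355.47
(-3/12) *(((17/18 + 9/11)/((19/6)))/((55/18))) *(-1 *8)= 4188/11495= 0.36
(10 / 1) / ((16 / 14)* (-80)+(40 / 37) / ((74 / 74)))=-259 / 2340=-0.11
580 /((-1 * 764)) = -145 /191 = -0.76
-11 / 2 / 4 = -1.38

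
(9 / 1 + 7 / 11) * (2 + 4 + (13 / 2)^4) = 1518821 / 88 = 17259.33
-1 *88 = -88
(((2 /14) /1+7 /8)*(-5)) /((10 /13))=-741 /112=-6.62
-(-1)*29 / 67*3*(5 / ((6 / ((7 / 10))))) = 203 / 268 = 0.76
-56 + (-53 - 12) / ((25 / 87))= -1411 / 5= -282.20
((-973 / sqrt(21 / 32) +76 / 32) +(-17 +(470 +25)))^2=321291803 / 192 - 178059*sqrt(42)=519440.60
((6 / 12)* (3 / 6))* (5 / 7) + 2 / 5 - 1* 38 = -5239 / 140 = -37.42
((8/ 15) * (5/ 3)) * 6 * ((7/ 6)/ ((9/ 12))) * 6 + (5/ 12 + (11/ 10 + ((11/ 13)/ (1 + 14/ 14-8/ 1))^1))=119699/ 2340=51.15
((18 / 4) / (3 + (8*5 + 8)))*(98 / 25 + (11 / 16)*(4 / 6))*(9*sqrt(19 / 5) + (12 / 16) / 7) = 7881 / 190400 + 23643*sqrt(95) / 34000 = 6.82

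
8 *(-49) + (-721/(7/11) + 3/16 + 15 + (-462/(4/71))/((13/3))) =-707665/208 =-3402.24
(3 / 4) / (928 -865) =1 / 84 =0.01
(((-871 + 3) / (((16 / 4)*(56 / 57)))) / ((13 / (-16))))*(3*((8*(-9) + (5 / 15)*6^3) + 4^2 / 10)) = 84816 / 65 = 1304.86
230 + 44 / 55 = 1154 / 5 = 230.80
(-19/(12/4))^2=361/9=40.11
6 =6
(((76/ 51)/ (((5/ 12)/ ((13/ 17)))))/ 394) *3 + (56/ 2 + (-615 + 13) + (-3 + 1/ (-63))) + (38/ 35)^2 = -361432000292/ 627686325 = -575.82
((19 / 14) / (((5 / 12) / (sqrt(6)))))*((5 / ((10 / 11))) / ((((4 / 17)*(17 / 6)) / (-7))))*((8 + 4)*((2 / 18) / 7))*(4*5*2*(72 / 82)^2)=-13001472*sqrt(6) / 11767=-2706.46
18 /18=1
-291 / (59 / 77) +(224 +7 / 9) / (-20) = -4152617 / 10620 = -391.02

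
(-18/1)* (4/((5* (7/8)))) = -16.46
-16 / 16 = -1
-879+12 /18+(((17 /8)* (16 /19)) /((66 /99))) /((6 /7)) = -99773 /114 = -875.20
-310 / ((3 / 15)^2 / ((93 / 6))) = -120125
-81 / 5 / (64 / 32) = -81 / 10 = -8.10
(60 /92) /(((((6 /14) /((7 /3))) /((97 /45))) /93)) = 147343 /207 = 711.80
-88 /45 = -1.96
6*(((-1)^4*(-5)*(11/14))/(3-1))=-165/14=-11.79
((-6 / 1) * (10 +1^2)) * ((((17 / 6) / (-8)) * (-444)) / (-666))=187 / 12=15.58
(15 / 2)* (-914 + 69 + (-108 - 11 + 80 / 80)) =-14445 / 2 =-7222.50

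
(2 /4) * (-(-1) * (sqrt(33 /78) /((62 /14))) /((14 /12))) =3 * sqrt(286) /806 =0.06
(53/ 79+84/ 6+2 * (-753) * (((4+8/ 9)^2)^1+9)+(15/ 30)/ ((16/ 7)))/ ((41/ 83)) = -280624488439/ 2798496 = -100276.89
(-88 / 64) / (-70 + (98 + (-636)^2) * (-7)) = 11 / 22657824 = 0.00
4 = 4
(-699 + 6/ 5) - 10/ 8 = -13981/ 20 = -699.05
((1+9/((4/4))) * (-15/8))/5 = -15/4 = -3.75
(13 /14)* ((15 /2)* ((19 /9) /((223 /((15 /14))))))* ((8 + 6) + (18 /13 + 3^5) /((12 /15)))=22.57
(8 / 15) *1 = 8 / 15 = 0.53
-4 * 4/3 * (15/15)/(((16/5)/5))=-25/3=-8.33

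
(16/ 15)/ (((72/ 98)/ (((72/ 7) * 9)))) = 134.40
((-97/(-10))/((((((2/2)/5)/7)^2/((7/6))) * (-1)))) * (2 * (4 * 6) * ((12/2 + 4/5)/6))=-2262428/3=-754142.67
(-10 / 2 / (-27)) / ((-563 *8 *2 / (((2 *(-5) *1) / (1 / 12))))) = 25 / 10134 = 0.00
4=4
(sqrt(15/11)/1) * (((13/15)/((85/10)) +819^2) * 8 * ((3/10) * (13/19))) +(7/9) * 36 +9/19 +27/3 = 712/19 +8894292212 * sqrt(165)/88825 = 1286266.04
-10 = -10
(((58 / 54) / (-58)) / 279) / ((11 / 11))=-1 / 15066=-0.00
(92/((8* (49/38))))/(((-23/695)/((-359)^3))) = 610972624195/49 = 12468829065.20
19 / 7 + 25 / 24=631 / 168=3.76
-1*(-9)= 9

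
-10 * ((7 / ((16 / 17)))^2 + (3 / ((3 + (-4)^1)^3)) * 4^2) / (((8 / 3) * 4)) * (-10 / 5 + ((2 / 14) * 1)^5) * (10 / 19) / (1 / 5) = 23608930875 / 653993984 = 36.10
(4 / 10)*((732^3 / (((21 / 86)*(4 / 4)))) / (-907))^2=1254498702810.94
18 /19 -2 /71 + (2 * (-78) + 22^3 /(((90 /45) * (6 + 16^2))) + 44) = -16039050 /176719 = -90.76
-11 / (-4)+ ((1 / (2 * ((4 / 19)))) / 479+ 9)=45045 / 3832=11.75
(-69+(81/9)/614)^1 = -42357/614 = -68.99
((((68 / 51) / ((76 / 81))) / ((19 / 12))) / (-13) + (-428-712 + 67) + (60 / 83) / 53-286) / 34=-28057028709 / 701913238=-39.97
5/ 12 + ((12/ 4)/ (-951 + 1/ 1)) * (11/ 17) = 40177/ 96900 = 0.41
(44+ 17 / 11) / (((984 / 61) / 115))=1171505 / 3608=324.70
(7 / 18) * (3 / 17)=7 / 102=0.07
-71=-71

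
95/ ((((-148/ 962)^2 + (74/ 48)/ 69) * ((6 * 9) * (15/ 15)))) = 1477060/ 38631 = 38.24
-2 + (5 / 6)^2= -47 / 36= -1.31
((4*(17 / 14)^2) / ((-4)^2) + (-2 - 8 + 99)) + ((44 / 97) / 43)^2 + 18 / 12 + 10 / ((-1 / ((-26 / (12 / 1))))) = 112.54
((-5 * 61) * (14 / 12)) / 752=-2135 / 4512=-0.47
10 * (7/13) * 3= 210/13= 16.15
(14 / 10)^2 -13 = -276 / 25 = -11.04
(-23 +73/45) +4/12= -947/45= -21.04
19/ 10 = 1.90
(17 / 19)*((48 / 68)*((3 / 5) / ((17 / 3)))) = 108 / 1615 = 0.07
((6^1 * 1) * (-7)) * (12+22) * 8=-11424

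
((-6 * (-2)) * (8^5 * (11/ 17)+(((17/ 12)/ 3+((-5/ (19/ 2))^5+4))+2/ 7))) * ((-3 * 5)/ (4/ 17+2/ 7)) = -1124806424393105/ 153518138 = -7326863.39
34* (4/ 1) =136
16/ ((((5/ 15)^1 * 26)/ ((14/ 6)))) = 56/ 13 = 4.31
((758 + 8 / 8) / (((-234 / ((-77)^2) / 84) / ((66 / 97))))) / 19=-1386034188 / 23959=-57850.25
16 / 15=1.07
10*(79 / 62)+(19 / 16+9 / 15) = 36033 / 2480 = 14.53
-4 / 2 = -2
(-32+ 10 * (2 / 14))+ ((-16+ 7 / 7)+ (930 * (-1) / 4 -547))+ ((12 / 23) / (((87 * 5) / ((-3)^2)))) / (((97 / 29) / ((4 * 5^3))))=-25719881 / 31234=-823.46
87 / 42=29 / 14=2.07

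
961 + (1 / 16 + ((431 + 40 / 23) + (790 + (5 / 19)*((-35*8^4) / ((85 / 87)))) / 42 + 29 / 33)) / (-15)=9080461521 / 9152528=992.13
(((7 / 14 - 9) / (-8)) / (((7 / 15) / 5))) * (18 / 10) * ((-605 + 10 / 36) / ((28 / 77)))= -4361775 / 128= -34076.37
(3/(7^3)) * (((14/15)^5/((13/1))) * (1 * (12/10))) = 3136/5484375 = 0.00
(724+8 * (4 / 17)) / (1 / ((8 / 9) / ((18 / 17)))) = 49360 / 81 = 609.38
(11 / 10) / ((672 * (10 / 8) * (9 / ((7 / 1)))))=11 / 10800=0.00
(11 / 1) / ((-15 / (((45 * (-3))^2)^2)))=-243577125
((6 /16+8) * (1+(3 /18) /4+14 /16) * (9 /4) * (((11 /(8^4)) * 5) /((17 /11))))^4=61195159681515419371700625 /6310668336252090206289657856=0.01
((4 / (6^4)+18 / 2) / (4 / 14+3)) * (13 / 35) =37921 / 37260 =1.02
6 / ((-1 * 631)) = -6 / 631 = -0.01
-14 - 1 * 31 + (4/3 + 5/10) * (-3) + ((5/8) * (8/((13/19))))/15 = -3901/78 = -50.01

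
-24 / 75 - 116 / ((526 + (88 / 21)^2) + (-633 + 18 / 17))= 16440556 / 16564825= 0.99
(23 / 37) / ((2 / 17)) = 391 / 74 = 5.28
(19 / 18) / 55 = 19 / 990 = 0.02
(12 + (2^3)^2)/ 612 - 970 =-148391/ 153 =-969.88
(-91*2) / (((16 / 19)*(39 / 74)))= -4921 / 12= -410.08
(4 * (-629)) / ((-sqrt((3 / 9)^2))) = 7548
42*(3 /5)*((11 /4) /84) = 33 /40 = 0.82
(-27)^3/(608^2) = -19683/369664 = -0.05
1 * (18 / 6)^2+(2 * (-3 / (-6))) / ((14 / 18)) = 72 / 7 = 10.29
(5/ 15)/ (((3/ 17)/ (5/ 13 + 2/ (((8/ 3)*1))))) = 1003/ 468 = 2.14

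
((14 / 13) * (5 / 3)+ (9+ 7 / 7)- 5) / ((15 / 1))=53 / 117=0.45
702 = 702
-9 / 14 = -0.64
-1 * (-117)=117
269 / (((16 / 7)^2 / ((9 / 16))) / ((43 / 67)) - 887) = -5101047 / 16545749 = -0.31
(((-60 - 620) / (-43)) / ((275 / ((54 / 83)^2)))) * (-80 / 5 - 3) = -7534944 / 16292485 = -0.46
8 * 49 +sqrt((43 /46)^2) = 18075 /46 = 392.93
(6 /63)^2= 4 /441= 0.01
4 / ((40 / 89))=89 / 10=8.90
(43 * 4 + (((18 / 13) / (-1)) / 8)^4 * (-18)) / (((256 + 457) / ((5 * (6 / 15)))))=628739927 / 1303295552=0.48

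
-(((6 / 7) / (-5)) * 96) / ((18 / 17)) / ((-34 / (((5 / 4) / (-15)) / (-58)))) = -2 / 3045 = -0.00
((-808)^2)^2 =426231402496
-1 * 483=-483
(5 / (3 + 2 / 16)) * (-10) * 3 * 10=-480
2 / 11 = 0.18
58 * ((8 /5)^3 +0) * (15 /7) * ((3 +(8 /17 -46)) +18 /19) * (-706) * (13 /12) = 16190258.94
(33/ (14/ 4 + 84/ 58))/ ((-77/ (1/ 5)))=-174/ 10045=-0.02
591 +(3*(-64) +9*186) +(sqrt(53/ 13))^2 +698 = 36076/ 13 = 2775.08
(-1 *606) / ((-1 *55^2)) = 0.20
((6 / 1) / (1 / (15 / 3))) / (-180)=-0.17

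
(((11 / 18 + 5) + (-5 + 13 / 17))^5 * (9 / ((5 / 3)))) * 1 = 13225450646101 / 496836361440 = 26.62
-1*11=-11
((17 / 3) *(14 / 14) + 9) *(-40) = -1760 / 3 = -586.67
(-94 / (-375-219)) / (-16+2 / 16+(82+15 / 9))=376 / 161073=0.00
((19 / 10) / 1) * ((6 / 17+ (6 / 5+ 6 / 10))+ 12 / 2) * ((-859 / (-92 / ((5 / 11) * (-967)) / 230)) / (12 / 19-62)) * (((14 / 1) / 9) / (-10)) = -14693420917 / 396440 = -37063.42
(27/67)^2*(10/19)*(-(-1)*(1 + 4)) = 36450/85291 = 0.43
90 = 90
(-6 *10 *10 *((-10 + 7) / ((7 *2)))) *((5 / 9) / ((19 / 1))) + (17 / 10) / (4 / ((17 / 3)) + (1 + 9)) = 135491 / 34580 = 3.92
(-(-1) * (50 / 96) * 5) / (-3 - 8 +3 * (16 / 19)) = -2375 / 7728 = -0.31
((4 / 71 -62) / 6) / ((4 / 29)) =-21257 / 284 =-74.85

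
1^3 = 1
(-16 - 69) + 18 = -67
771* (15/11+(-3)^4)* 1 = 698526/11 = 63502.36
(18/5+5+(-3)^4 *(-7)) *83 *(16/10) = -1853888/25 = -74155.52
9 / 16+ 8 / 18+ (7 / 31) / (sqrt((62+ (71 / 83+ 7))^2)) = 13072837 / 12941136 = 1.01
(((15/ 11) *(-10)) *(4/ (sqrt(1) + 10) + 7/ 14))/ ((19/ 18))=-1350/ 121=-11.16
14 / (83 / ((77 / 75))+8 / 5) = 0.17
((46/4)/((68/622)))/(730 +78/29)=207437/1444864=0.14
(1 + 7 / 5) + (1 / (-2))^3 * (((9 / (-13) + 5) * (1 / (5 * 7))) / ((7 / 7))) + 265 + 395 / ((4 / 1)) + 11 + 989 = 71039 / 52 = 1366.13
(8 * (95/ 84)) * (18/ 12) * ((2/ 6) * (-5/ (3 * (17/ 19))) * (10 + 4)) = -18050/ 153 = -117.97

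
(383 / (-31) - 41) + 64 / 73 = -118758 / 2263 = -52.48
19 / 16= 1.19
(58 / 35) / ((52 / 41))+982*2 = 1788429 / 910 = 1965.31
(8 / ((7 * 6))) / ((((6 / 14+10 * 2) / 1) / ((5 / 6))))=10 / 1287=0.01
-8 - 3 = -11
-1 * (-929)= 929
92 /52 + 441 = 5756 /13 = 442.77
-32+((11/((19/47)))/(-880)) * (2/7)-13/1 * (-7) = 313833/5320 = 58.99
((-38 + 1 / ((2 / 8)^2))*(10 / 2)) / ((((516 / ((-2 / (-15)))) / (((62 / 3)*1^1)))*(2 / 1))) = -341 / 1161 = -0.29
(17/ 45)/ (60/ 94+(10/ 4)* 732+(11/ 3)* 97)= 799/ 4624035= 0.00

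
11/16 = 0.69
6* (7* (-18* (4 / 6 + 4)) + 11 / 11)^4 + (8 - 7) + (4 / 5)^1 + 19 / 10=7123667745697 / 10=712366774569.70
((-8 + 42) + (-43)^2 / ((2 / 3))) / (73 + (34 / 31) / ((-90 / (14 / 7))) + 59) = 21.27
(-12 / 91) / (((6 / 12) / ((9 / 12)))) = -18 / 91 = -0.20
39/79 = 0.49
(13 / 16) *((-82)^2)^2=36734893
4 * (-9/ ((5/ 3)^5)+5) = 53752/ 3125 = 17.20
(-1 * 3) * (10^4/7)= -30000/7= -4285.71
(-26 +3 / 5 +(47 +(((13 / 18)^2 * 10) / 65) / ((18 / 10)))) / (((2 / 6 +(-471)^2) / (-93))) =-4891459 / 539074440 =-0.01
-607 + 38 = -569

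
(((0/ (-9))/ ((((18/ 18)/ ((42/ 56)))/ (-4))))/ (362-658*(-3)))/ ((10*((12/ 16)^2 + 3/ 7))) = 0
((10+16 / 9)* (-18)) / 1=-212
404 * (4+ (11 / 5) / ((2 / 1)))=10302 / 5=2060.40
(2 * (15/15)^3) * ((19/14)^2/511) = 361/50078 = 0.01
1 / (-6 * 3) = -1 / 18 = -0.06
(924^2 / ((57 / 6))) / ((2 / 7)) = 5976432 / 19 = 314549.05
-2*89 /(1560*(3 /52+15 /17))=-1513 /12465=-0.12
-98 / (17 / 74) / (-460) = 1813 / 1955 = 0.93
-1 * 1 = -1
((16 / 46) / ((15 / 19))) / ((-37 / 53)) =-8056 / 12765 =-0.63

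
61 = 61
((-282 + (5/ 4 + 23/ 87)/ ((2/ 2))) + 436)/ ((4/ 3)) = 54119/ 464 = 116.64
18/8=9/4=2.25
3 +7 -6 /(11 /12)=38 /11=3.45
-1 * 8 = -8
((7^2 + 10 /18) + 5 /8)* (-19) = -68647 /72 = -953.43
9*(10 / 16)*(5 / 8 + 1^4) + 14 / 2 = 1033 / 64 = 16.14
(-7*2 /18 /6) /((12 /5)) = -35 /648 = -0.05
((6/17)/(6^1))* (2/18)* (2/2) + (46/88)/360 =239/29920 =0.01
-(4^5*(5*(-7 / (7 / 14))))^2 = -5138022400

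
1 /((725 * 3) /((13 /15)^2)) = 169 /489375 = 0.00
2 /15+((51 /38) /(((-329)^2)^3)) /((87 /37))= 2795033244948321719 /20962749337112342130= 0.13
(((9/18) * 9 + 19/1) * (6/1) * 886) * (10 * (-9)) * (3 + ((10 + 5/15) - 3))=-116181180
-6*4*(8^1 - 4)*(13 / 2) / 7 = -624 / 7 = -89.14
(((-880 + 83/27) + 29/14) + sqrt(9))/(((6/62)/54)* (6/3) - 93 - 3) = 10216391/1124886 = 9.08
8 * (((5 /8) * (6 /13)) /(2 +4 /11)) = 165 /169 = 0.98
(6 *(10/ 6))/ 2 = 5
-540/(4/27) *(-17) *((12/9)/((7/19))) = 1569780/7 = 224254.29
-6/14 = -3/7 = -0.43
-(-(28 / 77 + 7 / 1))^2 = -6561 / 121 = -54.22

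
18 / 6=3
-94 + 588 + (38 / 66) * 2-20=475.15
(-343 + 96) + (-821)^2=673794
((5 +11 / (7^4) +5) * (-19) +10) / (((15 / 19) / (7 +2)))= -24646173 / 12005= -2052.99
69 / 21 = 23 / 7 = 3.29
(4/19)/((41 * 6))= 2/2337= 0.00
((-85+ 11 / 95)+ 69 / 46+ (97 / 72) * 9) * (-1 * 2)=54157 / 380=142.52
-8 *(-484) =3872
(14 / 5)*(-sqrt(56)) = -28*sqrt(14) / 5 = -20.95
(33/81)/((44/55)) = 55/108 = 0.51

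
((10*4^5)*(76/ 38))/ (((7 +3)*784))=128/ 49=2.61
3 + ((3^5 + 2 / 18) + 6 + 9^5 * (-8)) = -4249259 / 9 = -472139.89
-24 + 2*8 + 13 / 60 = -467 / 60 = -7.78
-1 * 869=-869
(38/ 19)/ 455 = 2/ 455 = 0.00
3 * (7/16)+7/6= 119/48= 2.48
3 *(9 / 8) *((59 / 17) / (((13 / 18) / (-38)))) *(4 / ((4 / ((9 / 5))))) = -2451627 / 2210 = -1109.33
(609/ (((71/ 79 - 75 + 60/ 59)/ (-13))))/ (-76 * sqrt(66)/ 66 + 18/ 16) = -44871782592 * sqrt(66)/ 31025867357 - 43838550756/ 31025867357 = -13.16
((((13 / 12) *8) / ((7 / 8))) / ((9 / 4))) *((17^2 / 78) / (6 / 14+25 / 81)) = 22.12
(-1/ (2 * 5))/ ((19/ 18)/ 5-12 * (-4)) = -9/ 4339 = -0.00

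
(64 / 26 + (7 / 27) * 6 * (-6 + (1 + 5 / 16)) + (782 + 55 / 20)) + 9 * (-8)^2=423047 / 312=1355.92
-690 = -690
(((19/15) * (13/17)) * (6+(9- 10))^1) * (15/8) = 1235/136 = 9.08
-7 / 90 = -0.08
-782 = -782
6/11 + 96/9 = 370/33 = 11.21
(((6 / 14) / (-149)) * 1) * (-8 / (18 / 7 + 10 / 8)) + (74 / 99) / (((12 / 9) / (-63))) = -12385599 / 350746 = -35.31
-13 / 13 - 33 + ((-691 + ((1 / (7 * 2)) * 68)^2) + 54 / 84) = -68675 / 98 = -700.77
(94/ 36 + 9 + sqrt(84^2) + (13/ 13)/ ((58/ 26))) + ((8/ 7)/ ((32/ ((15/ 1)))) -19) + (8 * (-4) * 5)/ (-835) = 94933711/ 1220436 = 77.79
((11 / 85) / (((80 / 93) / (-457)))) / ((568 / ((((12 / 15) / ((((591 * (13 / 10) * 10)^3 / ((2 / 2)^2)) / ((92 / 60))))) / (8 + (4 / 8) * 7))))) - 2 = -10947873367026335837 / 5473936683513090000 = -2.00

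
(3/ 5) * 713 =2139/ 5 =427.80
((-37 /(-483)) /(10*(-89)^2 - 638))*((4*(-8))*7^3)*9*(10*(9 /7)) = -559440 /451789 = -1.24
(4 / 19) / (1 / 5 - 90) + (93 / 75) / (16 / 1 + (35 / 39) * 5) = 9914479 / 170406725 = 0.06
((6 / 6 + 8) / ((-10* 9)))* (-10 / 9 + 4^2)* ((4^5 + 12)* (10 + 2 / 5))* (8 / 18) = -14437696 / 2025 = -7129.73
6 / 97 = 0.06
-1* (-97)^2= -9409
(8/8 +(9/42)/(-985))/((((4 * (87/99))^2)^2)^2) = 19390155619688667/452093413604208803840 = 0.00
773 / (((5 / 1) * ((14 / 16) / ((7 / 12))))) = 1546 / 15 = 103.07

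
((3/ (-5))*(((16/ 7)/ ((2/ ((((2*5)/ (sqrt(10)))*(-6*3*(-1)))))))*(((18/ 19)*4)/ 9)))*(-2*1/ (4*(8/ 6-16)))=-1296*sqrt(10)/ 7315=-0.56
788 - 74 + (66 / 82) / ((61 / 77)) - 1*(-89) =2010844 / 2501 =804.02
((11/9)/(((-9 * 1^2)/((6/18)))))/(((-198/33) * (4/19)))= 209/5832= 0.04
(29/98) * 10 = 145/49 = 2.96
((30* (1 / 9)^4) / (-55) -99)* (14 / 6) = -16671515 / 72171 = -231.00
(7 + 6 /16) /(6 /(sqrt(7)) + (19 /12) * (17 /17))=-23541 /5314 + 6372 * sqrt(7) /2657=1.92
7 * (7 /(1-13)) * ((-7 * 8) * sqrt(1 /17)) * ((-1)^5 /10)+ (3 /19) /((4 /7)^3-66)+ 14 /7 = 856783 /428906-343 * sqrt(17) /255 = -3.55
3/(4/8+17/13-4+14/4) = 39/17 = 2.29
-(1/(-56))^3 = 1/175616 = 0.00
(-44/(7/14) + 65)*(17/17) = -23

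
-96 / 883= -0.11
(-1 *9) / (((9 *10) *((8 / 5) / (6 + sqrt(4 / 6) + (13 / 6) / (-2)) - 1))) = 0.14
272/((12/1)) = 22.67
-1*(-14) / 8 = 7 / 4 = 1.75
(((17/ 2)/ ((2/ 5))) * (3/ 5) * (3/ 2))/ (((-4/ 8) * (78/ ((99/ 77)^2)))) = -4131/ 5096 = -0.81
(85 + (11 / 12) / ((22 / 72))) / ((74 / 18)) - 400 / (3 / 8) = -1045.26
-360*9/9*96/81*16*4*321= -8765440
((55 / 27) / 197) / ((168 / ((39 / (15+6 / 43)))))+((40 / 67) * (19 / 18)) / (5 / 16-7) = -130776204775 / 1390136947416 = -0.09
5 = 5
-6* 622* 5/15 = -1244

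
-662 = -662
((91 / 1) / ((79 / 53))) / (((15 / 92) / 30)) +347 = 11580.32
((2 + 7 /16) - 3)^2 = 0.32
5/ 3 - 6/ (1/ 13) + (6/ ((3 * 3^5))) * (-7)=-18563/ 243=-76.39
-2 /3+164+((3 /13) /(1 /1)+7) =6652 /39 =170.56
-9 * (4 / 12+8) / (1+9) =-15 / 2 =-7.50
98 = 98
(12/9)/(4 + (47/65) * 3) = 260/1203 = 0.22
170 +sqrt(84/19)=2*sqrt(399)/19 +170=172.10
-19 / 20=-0.95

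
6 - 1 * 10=-4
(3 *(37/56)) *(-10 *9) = -4995/28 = -178.39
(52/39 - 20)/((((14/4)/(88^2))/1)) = -123904/3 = -41301.33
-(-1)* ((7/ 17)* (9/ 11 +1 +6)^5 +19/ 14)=461070496721/ 38330138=12028.93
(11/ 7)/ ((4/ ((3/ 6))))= 11/ 56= 0.20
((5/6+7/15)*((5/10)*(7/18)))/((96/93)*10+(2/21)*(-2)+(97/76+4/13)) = 4877509/226069890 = 0.02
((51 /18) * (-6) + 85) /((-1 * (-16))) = 17 /4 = 4.25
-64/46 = -1.39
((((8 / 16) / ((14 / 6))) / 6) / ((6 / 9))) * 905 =48.48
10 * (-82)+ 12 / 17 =-13928 / 17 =-819.29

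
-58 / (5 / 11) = -638 / 5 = -127.60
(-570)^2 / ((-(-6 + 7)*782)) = -162450 / 391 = -415.47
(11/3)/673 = 11/2019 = 0.01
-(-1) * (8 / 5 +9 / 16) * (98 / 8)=8477 / 320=26.49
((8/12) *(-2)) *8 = -32/3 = -10.67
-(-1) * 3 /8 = 3 /8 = 0.38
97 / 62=1.56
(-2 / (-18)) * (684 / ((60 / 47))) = 893 / 15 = 59.53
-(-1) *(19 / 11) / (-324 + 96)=-1 / 132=-0.01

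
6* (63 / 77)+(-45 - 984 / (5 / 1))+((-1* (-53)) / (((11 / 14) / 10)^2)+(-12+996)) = 5646001 / 605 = 9332.23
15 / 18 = 5 / 6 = 0.83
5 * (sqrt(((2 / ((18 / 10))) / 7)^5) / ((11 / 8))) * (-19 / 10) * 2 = -15200 * sqrt(70) / 916839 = -0.14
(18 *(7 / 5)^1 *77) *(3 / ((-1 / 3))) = -87318 / 5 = -17463.60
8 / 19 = 0.42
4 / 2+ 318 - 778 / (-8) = 1669 / 4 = 417.25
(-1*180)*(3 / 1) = -540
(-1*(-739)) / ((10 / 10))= 739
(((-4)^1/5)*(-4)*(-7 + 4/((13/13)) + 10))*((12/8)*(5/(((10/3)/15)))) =756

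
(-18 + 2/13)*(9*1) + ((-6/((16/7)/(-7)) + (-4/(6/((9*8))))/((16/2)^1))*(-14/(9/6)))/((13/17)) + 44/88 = -4045/13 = -311.15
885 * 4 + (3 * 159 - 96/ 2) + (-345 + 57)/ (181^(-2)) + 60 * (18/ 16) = -18862263/ 2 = -9431131.50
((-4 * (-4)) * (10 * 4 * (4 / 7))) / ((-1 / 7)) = -2560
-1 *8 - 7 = -15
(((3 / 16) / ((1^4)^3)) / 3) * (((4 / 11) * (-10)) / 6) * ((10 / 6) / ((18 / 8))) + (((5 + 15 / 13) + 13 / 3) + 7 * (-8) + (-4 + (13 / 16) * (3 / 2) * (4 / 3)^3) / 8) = -2116435 / 46332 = -45.68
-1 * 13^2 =-169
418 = 418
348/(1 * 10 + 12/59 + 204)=10266/6319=1.62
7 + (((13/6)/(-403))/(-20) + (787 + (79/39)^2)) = 1505255107/1886040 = 798.10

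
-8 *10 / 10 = -8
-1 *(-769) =769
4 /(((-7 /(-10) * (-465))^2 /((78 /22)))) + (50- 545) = -769198607 /1553937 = -495.00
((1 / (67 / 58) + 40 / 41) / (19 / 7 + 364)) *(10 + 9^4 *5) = 1161847890 / 7051549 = 164.76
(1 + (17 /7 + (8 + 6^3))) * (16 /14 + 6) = 79600 /49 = 1624.49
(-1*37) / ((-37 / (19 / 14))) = 19 / 14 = 1.36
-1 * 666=-666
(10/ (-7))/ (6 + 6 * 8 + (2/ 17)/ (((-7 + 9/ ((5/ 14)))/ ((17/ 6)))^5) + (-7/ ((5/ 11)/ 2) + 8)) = -173302641439200/ 3784930994047753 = -0.05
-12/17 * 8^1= -96/17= -5.65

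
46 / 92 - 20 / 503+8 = 8.46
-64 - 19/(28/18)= -1067/14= -76.21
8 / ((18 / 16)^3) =4096 / 729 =5.62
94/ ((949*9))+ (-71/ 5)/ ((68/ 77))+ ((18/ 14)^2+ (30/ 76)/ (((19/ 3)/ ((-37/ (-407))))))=-8142127595983/ 565045741260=-14.41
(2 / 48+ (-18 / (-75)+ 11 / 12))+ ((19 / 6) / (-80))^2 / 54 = 2981909 / 2488320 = 1.20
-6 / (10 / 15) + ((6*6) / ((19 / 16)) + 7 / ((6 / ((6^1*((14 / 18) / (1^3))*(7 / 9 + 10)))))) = 123112 / 1539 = 79.99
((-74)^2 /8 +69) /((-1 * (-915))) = 1507 /1830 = 0.82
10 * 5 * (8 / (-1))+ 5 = -395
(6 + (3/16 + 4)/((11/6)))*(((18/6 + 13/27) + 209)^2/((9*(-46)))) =-32913169/36432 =-903.41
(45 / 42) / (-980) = -3 / 2744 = -0.00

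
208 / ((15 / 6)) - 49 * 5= -809 / 5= -161.80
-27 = -27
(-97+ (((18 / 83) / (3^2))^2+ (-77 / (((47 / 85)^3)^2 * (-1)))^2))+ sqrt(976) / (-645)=5809770000939284592217160985436 / 800443127137546755502249 - 4 * sqrt(61) / 645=7258192.08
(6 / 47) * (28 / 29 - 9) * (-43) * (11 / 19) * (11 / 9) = 2424598 / 77691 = 31.21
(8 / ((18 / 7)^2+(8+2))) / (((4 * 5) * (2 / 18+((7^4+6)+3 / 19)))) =8379 / 837693505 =0.00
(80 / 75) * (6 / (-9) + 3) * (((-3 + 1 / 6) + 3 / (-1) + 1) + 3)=-616 / 135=-4.56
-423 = -423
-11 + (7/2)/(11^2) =-2655/242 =-10.97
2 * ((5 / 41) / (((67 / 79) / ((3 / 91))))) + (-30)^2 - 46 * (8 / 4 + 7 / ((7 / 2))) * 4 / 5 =940925278 / 1249885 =752.81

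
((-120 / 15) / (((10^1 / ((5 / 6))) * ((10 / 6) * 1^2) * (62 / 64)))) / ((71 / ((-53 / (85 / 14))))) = 47488 / 935425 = 0.05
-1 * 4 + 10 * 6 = 56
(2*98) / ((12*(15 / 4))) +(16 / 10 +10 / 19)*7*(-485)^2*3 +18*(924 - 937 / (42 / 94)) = 10482303.90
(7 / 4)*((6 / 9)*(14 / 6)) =49 / 18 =2.72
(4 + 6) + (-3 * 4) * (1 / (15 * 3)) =146 / 15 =9.73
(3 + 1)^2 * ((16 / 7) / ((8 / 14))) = 64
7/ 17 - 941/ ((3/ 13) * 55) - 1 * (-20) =-53.73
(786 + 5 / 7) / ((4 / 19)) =104633 / 28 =3736.89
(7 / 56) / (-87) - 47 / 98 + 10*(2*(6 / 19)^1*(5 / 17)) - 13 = -128039111 / 11015592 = -11.62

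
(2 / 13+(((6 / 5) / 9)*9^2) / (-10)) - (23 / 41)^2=-677906 / 546325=-1.24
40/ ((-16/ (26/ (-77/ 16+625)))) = -1040/ 9923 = -0.10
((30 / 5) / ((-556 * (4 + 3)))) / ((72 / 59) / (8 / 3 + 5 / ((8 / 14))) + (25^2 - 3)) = -24249 / 9785441540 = -0.00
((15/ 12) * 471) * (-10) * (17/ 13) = -200175/ 26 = -7699.04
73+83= 156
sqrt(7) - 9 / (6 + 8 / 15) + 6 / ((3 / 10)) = sqrt(7) + 1825 / 98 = 21.27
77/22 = 7/2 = 3.50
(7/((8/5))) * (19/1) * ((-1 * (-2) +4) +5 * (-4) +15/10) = -16625/16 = -1039.06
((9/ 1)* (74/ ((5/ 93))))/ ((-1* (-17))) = 61938/ 85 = 728.68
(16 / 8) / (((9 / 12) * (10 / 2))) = 8 / 15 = 0.53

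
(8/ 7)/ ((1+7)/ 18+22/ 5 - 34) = -45/ 1148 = -0.04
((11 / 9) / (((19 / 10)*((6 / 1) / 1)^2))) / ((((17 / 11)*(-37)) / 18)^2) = 13310 / 7517179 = 0.00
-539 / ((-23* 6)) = 539 / 138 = 3.91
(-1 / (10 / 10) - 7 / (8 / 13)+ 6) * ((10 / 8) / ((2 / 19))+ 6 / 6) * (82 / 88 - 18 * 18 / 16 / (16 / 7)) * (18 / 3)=87950979 / 22528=3904.07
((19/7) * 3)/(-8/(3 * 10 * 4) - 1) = -855/112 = -7.63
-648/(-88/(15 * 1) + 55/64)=622080/4807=129.41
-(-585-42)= 627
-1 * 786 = -786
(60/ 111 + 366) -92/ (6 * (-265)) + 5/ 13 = 366.98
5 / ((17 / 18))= 90 / 17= 5.29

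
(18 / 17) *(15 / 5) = 54 / 17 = 3.18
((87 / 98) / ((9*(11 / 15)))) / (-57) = -0.00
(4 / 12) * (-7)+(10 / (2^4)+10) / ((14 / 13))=2531 / 336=7.53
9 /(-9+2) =-9 /7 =-1.29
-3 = -3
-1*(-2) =2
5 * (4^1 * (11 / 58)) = 3.79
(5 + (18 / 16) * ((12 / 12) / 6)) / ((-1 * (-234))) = 83 / 3744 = 0.02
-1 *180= -180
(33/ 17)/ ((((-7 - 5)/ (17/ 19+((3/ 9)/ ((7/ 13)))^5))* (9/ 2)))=-420663562/ 11872481607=-0.04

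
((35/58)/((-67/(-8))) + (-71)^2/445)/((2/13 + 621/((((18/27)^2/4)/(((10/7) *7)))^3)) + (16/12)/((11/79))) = 4228637127/167922635435221490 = 0.00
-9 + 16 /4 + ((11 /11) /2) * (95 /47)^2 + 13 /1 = 44369 /4418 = 10.04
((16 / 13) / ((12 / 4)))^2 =256 / 1521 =0.17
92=92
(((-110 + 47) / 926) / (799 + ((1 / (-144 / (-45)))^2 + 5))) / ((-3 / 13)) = 4992 / 13615441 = 0.00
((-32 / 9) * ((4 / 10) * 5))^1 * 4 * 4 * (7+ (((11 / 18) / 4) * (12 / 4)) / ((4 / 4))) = -22912 / 27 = -848.59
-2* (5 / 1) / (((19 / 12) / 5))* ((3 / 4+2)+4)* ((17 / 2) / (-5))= 6885 / 19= 362.37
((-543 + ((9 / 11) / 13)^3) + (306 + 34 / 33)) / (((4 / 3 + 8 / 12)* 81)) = -1035035266 / 710582301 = -1.46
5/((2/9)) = 45/2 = 22.50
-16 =-16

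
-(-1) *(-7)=-7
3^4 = 81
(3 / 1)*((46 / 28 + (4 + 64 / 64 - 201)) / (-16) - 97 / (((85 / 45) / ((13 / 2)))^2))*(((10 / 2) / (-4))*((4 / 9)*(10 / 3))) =613102325 / 97104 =6313.87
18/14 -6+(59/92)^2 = -4.30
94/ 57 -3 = -77/ 57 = -1.35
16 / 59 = 0.27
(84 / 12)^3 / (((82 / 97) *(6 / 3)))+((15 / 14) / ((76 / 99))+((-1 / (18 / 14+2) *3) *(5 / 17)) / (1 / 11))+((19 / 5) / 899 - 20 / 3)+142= 77434302482953 / 230013429240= 336.65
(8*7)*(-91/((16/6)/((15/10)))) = -5733/2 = -2866.50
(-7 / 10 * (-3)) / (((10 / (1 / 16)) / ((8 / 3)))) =7 / 200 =0.04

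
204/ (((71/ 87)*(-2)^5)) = -4437/ 568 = -7.81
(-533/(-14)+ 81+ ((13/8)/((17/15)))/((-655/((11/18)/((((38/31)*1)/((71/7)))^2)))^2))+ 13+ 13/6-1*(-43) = 1118338345119698699653/6309599683441098240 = 177.24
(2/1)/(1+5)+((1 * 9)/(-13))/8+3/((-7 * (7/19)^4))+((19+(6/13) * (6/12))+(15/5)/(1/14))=200394611/5243784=38.22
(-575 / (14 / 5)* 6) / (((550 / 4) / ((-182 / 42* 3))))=8970 / 77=116.49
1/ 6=0.17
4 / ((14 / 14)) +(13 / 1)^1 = 17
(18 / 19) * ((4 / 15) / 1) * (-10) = -48 / 19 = -2.53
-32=-32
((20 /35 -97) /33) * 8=-1800 /77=-23.38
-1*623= -623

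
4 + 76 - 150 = -70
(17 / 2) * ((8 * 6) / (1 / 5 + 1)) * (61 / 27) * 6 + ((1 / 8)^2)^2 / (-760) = 129125580791 / 28016640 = 4608.89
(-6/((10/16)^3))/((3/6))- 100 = -18644/125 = -149.15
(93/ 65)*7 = 651/ 65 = 10.02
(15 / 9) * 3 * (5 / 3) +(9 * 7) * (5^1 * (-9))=-8480 / 3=-2826.67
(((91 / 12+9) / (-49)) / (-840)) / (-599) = -199 / 295858080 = -0.00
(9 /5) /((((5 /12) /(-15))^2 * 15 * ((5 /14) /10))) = 4354.56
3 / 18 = 1 / 6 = 0.17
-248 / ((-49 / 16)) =3968 / 49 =80.98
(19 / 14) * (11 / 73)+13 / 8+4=5.83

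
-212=-212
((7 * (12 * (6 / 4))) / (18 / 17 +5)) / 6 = 357 / 103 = 3.47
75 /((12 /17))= 425 /4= 106.25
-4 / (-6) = 2 / 3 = 0.67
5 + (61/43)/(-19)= 4024/817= 4.93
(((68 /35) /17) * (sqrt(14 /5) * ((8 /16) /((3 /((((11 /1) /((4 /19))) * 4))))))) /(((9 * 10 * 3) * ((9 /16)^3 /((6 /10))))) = 856064 * sqrt(70) /86113125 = 0.08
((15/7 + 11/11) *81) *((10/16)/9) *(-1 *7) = -495/4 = -123.75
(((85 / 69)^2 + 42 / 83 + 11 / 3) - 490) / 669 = -191381302 / 264364047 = -0.72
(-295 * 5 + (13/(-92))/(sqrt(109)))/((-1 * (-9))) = -1475/9 - 13 * sqrt(109)/90252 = -163.89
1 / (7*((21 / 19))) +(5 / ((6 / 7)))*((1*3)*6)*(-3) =-46286 / 147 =-314.87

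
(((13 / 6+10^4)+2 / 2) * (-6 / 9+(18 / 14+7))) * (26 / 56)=15604940 / 441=35385.35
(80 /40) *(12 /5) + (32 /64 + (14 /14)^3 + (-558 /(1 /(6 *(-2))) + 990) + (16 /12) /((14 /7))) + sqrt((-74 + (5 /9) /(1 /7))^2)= 698677 /90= 7763.08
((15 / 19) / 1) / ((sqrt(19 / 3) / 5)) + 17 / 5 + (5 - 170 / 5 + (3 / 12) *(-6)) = -271 / 10 + 75 *sqrt(57) / 361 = -25.53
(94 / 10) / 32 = 47 / 160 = 0.29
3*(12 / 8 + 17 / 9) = 10.17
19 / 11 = 1.73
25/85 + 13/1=226/17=13.29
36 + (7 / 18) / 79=51199 / 1422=36.00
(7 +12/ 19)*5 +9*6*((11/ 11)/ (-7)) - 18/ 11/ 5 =220301/ 7315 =30.12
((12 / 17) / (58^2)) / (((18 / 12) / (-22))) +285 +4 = 4131789 / 14297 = 289.00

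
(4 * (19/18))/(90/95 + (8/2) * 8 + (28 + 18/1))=361/6750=0.05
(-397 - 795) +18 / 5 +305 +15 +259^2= 66212.60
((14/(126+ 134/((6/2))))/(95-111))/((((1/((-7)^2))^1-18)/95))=97755/3608576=0.03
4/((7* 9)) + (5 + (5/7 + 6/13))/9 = 614/819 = 0.75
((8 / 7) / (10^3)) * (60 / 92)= 3 / 4025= 0.00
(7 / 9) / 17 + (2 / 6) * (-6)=-299 / 153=-1.95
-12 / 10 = -6 / 5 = -1.20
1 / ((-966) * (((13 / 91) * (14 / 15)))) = -5 / 644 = -0.01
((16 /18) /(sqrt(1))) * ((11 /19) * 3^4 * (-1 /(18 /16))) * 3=-111.16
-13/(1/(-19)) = 247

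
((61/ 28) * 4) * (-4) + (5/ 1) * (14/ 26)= -2927/ 91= -32.16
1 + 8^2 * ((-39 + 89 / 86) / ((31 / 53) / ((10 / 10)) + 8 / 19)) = -105167801 / 43559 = -2414.38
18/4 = 9/2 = 4.50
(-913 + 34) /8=-879 /8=-109.88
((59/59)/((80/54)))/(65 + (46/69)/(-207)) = 16767/1614520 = 0.01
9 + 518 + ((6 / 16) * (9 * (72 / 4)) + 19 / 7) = 16533 / 28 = 590.46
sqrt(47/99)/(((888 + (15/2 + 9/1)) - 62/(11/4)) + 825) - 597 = -597 + 2 * sqrt(517)/112659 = -597.00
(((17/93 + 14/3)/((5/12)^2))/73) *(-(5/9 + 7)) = -490688/169725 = -2.89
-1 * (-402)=402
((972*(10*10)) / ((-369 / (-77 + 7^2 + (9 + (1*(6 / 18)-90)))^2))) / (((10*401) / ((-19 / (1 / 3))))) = 726927840 / 16441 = 44214.33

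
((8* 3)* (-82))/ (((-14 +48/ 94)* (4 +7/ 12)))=31.83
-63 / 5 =-12.60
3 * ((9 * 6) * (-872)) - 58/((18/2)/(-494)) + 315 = -137765.44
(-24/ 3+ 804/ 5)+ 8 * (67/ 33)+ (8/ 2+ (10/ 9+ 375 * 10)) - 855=3069.15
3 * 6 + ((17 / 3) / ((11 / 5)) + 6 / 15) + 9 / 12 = 14339 / 660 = 21.73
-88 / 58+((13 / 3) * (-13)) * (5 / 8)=-25561 / 696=-36.73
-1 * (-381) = 381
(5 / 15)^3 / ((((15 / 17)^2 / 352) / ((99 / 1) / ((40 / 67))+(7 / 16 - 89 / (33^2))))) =8368092682 / 3007125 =2782.76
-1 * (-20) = 20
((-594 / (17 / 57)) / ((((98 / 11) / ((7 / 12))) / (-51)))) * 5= 931095 / 28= 33253.39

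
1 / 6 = 0.17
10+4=14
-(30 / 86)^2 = -225 / 1849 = -0.12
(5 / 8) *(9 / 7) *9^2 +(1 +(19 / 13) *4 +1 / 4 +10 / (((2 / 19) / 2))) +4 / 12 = 573341 / 2184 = 262.52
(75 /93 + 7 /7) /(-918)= -28 /14229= -0.00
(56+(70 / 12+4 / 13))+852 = 71303 / 78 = 914.14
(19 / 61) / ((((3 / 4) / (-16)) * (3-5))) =608 / 183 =3.32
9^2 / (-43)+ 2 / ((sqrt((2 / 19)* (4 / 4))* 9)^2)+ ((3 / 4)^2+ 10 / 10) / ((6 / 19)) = 367667 / 111456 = 3.30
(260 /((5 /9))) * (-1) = -468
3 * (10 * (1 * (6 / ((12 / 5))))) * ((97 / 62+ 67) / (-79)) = -318825 / 4898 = -65.09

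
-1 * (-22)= 22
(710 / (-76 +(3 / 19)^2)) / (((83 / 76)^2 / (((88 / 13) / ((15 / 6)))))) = -52111718912 / 2456279839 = -21.22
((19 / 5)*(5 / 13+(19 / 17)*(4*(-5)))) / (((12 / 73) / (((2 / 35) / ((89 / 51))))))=-1346777 / 80990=-16.63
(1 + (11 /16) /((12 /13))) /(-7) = -335 /1344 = -0.25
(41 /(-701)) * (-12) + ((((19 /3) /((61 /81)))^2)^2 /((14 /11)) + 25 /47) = 25108127995061263 /6386504927978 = 3931.43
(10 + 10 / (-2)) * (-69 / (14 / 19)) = -6555 / 14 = -468.21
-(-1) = 1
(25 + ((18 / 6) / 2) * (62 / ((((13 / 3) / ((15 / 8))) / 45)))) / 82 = 190925 / 8528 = 22.39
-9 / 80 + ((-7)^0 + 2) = 2.89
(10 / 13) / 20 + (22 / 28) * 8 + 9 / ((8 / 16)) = 4427 / 182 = 24.32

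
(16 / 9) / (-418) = -8 / 1881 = -0.00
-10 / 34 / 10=-1 / 34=-0.03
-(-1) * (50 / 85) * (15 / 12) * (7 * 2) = 175 / 17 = 10.29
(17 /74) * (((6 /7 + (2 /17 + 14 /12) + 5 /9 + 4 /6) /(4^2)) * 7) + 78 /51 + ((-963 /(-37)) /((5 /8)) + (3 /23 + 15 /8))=1896429079 /41664960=45.52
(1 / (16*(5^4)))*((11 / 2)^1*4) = 11 / 5000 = 0.00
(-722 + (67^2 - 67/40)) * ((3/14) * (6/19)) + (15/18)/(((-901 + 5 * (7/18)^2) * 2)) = 20809217097/81670120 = 254.80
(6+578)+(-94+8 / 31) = 15198 / 31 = 490.26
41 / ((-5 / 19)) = -779 / 5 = -155.80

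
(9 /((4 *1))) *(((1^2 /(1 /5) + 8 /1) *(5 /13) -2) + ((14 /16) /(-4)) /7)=855 /128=6.68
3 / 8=0.38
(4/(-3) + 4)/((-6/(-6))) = 8/3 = 2.67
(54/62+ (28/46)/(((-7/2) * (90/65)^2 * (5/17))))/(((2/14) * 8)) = 568547/1155060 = 0.49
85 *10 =850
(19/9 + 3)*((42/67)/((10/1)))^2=2254/112225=0.02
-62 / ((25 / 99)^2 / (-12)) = 7291944 / 625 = 11667.11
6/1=6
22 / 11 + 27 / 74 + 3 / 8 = 811 / 296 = 2.74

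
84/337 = 0.25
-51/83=-0.61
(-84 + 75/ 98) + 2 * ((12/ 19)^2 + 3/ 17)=-49367433/ 601426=-82.08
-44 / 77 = -4 / 7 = -0.57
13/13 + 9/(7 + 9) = 25/16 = 1.56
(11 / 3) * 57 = 209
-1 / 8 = -0.12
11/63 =0.17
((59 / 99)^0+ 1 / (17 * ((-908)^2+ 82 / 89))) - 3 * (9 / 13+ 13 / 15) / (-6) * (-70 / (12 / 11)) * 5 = -4039269749945 / 16216400538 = -249.09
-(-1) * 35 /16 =2.19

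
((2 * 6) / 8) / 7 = 3 / 14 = 0.21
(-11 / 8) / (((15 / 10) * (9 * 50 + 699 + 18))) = -11 / 14004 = -0.00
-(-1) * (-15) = -15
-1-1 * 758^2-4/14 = -4021957/7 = -574565.29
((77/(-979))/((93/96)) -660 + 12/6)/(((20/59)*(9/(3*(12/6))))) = -53561557/41385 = -1294.23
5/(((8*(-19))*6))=-0.01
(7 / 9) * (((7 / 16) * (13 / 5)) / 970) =637 / 698400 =0.00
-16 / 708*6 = -8 / 59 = -0.14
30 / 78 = 5 / 13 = 0.38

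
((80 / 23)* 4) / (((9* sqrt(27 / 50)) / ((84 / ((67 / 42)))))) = 110.77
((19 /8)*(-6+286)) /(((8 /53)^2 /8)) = 1867985 /8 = 233498.12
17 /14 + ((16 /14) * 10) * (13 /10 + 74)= 12065 /14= 861.79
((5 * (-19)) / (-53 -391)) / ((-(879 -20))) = -95 / 381396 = -0.00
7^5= 16807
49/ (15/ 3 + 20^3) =49/ 8005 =0.01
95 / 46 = 2.07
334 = 334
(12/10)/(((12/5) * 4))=0.12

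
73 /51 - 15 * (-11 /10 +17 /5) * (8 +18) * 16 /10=-365611 /255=-1433.77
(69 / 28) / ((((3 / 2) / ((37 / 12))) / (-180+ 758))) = 245939 / 84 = 2927.85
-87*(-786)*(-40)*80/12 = -18235200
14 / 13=1.08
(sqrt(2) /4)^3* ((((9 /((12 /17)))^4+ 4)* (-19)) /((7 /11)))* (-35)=7070705125* sqrt(2) /8192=1220640.51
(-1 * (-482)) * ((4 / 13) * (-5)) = -9640 / 13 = -741.54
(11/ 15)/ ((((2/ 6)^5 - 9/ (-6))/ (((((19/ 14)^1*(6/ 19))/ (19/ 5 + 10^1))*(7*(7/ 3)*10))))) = 41580/ 16813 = 2.47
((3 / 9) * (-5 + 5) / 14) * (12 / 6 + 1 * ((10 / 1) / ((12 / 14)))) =0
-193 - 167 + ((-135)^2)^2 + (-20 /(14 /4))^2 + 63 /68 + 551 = 1106726630799 /3332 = 332150849.58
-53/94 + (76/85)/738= -1658773/2948310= -0.56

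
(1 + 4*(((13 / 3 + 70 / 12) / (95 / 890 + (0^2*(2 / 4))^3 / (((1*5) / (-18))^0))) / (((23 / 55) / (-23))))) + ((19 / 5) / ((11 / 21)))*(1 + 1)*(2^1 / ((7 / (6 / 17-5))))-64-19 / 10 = -2242461659 / 106590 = -21038.20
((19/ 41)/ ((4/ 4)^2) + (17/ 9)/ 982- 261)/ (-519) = 94406819/ 188063802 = 0.50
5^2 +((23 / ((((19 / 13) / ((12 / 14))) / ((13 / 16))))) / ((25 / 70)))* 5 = 13561 / 76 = 178.43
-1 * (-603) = 603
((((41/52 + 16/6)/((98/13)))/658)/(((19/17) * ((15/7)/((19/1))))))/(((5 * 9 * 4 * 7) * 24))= 0.00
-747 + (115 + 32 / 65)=-631.51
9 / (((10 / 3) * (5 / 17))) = 459 / 50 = 9.18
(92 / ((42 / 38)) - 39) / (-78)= -929 / 1638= -0.57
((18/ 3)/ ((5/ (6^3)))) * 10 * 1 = 2592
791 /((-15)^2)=791 /225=3.52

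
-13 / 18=-0.72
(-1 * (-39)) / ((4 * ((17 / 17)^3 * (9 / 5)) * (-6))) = -65 / 72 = -0.90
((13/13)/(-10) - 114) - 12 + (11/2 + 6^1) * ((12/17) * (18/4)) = -15227/170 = -89.57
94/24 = 47/12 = 3.92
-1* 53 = -53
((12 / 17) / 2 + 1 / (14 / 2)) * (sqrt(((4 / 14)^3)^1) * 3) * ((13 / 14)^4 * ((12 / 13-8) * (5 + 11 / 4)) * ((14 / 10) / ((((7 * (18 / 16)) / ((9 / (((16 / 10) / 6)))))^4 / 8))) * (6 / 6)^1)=-44916702714000 * sqrt(14) / 4802079233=-34997.95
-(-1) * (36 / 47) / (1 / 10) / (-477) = -0.02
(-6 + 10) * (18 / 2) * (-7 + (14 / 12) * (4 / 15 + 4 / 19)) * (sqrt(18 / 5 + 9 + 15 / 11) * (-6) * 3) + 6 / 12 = 15602.52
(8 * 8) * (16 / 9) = 1024 / 9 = 113.78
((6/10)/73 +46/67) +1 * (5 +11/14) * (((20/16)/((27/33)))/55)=1171591/1369480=0.86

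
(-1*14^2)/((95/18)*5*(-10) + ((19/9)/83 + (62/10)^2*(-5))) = 244020/567799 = 0.43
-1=-1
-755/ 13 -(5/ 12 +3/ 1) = -9593/ 156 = -61.49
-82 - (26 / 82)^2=-138011 / 1681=-82.10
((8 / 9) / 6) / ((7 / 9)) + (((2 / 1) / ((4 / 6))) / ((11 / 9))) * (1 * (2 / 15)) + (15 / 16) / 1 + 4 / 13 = 423529 / 240240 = 1.76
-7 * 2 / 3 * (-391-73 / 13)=72184 / 39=1850.87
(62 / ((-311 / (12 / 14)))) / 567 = -124 / 411453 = -0.00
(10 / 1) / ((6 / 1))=5 / 3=1.67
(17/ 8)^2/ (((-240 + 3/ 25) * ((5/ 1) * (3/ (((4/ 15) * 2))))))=-289/ 431784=-0.00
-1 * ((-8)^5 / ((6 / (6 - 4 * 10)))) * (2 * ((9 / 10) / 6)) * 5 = -278528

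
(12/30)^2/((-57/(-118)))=472/1425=0.33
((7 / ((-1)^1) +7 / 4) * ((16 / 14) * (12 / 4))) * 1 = -18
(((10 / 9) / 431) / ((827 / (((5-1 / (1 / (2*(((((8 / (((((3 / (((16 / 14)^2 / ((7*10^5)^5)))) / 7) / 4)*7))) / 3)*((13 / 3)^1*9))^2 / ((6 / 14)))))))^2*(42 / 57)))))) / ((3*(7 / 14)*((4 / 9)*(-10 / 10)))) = -24312900727868270993845531080523869604803621768951415962922030152423262596130371093750000000000000000000000028561 / 282264566636647671868170980011242932050663512200117111206054687500000000000000000000000000000000000000000000000000000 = -8.614e-5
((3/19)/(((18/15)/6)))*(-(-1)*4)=60/19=3.16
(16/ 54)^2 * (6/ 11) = 128/ 2673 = 0.05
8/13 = 0.62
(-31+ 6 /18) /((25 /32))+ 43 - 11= -544 /75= -7.25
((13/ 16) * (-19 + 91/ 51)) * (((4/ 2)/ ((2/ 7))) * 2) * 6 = -39949/ 34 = -1174.97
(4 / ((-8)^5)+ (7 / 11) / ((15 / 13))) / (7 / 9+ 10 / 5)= 2235921 / 11264000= 0.20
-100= -100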